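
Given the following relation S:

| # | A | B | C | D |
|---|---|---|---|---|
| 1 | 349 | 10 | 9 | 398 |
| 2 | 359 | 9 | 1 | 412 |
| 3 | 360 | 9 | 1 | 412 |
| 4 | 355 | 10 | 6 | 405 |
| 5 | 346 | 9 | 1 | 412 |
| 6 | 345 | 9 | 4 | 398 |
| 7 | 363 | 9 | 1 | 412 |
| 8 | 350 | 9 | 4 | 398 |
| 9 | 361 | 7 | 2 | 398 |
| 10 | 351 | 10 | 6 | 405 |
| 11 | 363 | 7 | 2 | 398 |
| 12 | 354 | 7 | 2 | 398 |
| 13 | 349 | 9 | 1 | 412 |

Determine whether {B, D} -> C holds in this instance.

Yes

(B=10, D=398): row 1 → C = 9 ✓
(B=9, D=412): rows 2, 3, 5, 7, 13 → C = 1, 1, 1, 1, 1 ✓
(B=10, D=405): rows 4, 10 → C = 6, 6 ✓
(B=9, D=398): rows 6, 8 → C = 4, 4 ✓
(B=7, D=398): rows 9, 11, 12 → C = 2, 2, 2 ✓
Every {B, D} value is associated with a single C value, so {B, D} -> C holds.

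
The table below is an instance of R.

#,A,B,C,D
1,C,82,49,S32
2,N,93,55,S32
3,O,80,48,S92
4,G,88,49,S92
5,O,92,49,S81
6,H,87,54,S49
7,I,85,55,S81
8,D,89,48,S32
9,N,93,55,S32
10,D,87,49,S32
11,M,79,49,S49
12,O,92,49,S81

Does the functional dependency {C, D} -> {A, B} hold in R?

No

(C=49, D=S32): rows 1, 10 → {A,B} takes values {(C, 82), (D, 87)} — violation
(C=55, D=S32): rows 2, 9 → {A,B} = (N, 93), (N, 93) ✓
(C=48, D=S92): row 3 → {A,B} = (O, 80) ✓
(C=49, D=S92): row 4 → {A,B} = (G, 88) ✓
(C=49, D=S81): rows 5, 12 → {A,B} = (O, 92), (O, 92) ✓
(C=54, D=S49): row 6 → {A,B} = (H, 87) ✓
(C=55, D=S81): row 7 → {A,B} = (I, 85) ✓
(C=48, D=S32): row 8 → {A,B} = (D, 89) ✓
(C=49, D=S49): row 11 → {A,B} = (M, 79) ✓
Two rows agree on {C, D} but differ on {A, B}, so {C, D} -> {A, B} does not hold.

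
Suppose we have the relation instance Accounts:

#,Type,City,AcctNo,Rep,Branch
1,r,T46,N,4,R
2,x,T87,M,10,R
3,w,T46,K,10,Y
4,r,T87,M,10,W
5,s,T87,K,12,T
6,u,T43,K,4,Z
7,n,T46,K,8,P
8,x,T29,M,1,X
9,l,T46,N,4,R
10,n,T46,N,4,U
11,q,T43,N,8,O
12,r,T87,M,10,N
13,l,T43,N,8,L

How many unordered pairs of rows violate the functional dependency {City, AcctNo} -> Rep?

(City=T46, AcctNo=N): all 3 rows agree on Rep — 0 pairs.
(City=T87, AcctNo=M): all 3 rows agree on Rep — 0 pairs.
(City=T46, AcctNo=K): violating pairs (3,7) — 1 pair.
(City=T43, AcctNo=N): all 2 rows agree on Rep — 0 pairs.

1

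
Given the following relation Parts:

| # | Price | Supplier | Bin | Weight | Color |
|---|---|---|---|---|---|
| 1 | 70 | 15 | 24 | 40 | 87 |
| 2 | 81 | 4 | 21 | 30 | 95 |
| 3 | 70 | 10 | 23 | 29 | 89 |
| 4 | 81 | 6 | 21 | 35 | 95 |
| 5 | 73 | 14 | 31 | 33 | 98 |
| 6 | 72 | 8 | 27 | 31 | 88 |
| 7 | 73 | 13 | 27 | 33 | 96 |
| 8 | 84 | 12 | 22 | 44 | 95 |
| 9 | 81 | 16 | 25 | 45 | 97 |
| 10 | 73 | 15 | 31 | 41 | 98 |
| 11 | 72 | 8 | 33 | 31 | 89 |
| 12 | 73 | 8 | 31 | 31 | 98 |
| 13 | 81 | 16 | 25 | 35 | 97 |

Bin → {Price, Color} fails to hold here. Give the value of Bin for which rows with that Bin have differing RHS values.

27

Bin=24: row 1 → {Price,Color} = (70, 87) ✓
Bin=21: rows 2, 4 → {Price,Color} = (81, 95), (81, 95) ✓
Bin=23: row 3 → {Price,Color} = (70, 89) ✓
Bin=31: rows 5, 10, 12 → {Price,Color} = (73, 98), (73, 98), (73, 98) ✓
Bin=27: rows 6, 7 → {Price,Color} takes values {(72, 88), (73, 96)} — violation
Bin=22: row 8 → {Price,Color} = (84, 95) ✓
Bin=25: rows 9, 13 → {Price,Color} = (81, 97), (81, 97) ✓
Bin=33: row 11 → {Price,Color} = (72, 89) ✓
The only Bin value with inconsistent RHS is Bin=27.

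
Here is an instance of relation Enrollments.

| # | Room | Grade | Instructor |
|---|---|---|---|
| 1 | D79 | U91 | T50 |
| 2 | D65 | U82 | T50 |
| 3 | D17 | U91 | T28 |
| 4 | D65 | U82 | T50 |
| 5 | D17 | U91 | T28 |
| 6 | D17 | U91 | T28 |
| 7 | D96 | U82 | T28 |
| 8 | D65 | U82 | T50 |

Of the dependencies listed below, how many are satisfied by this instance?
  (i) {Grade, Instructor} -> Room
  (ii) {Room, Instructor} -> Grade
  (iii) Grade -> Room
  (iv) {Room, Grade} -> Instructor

(i) {Grade, Instructor} -> Room: every LHS value maps to a single RHS value — holds.
(ii) {Room, Instructor} -> Grade: every LHS value maps to a single RHS value — holds.
(iii) Grade -> Room: Grade=U91: rows 1, 3, 5, 6 → Room takes values {D79, D17} — violation; Grade=U82: rows 2, 4, 7, 8 → Room takes values {D65, D96} — violation — fails.
(iv) {Room, Grade} -> Instructor: every LHS value maps to a single RHS value — holds.
3 of the 4 dependencies hold.

3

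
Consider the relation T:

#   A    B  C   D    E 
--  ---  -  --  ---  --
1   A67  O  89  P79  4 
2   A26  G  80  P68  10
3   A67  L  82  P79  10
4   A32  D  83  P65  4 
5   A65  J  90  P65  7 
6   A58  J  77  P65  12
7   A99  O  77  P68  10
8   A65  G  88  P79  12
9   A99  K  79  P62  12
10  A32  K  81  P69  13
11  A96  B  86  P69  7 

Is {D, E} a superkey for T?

No

Rows 2 and 7 have the same {D, E} value (D=P68, E=10) but are distinct tuples, so {D, E} does not determine every attribute — not a superkey.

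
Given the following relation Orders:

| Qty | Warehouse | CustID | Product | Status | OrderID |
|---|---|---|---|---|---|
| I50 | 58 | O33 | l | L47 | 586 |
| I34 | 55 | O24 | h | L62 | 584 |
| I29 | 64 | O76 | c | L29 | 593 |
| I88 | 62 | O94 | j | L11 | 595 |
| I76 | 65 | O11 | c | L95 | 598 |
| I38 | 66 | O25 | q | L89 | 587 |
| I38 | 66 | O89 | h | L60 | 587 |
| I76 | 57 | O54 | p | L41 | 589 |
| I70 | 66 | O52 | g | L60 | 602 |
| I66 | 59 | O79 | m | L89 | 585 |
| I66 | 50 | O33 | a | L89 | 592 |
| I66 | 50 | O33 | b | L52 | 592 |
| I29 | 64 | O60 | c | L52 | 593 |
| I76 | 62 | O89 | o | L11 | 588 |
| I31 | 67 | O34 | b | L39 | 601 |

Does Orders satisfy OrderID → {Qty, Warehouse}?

Yes

OrderID=586: 1 row → {Qty,Warehouse} = (I50, 58) ✓
OrderID=584: 1 row → {Qty,Warehouse} = (I34, 55) ✓
OrderID=593: 2 rows → {Qty,Warehouse} = (I29, 64), (I29, 64) ✓
OrderID=595: 1 row → {Qty,Warehouse} = (I88, 62) ✓
OrderID=598: 1 row → {Qty,Warehouse} = (I76, 65) ✓
OrderID=587: 2 rows → {Qty,Warehouse} = (I38, 66), (I38, 66) ✓
OrderID=589: 1 row → {Qty,Warehouse} = (I76, 57) ✓
OrderID=602: 1 row → {Qty,Warehouse} = (I70, 66) ✓
OrderID=585: 1 row → {Qty,Warehouse} = (I66, 59) ✓
OrderID=592: 2 rows → {Qty,Warehouse} = (I66, 50), (I66, 50) ✓
OrderID=588: 1 row → {Qty,Warehouse} = (I76, 62) ✓
OrderID=601: 1 row → {Qty,Warehouse} = (I31, 67) ✓
Every OrderID value is associated with a single {Qty, Warehouse} value, so OrderID → {Qty, Warehouse} holds.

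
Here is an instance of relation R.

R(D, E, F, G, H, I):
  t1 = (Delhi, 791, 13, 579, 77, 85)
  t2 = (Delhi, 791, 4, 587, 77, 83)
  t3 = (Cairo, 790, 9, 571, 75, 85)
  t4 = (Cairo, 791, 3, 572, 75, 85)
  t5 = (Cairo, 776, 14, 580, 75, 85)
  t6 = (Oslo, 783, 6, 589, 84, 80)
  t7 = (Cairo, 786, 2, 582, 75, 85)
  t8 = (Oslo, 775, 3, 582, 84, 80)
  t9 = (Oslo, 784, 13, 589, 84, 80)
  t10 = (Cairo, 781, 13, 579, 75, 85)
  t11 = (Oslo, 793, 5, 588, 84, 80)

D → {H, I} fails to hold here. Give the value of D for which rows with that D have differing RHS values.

Delhi

D=Delhi: rows 1, 2 → {H,I} takes values {(77, 85), (77, 83)} — violation
D=Cairo: rows 3, 4, 5, 7, 10 → {H,I} = (75, 85), (75, 85), (75, 85), (75, 85), (75, 85) ✓
D=Oslo: rows 6, 8, 9, 11 → {H,I} = (84, 80), (84, 80), (84, 80), (84, 80) ✓
The only D value with inconsistent RHS is D=Delhi.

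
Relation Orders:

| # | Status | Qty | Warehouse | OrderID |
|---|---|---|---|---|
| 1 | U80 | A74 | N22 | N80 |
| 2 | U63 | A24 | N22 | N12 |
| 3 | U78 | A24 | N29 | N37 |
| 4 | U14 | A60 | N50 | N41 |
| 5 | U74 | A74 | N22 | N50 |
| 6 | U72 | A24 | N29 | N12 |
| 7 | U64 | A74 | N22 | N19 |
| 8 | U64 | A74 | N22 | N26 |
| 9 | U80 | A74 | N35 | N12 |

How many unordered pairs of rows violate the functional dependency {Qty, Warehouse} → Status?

(Qty=A74, Warehouse=N22): violating pairs (1,5), (1,7), (1,8), (5,7), (5,8) — 5 pairs.
(Qty=A24, Warehouse=N29): violating pairs (3,6) — 1 pair.

6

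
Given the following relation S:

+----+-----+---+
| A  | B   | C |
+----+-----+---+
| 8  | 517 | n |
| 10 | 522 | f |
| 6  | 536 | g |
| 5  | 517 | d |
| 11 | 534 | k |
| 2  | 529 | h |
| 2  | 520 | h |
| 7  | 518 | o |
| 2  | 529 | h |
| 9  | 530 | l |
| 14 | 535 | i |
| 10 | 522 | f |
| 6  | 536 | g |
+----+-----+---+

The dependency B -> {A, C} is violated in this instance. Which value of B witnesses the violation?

517

B=517: 2 rows → {A,C} takes values {(8, n), (5, d)} — violation
B=522: 2 rows → {A,C} = (10, f), (10, f) ✓
B=536: 2 rows → {A,C} = (6, g), (6, g) ✓
B=534: 1 row → {A,C} = (11, k) ✓
B=529: 2 rows → {A,C} = (2, h), (2, h) ✓
B=520: 1 row → {A,C} = (2, h) ✓
B=518: 1 row → {A,C} = (7, o) ✓
B=530: 1 row → {A,C} = (9, l) ✓
B=535: 1 row → {A,C} = (14, i) ✓
The only B value with inconsistent RHS is B=517.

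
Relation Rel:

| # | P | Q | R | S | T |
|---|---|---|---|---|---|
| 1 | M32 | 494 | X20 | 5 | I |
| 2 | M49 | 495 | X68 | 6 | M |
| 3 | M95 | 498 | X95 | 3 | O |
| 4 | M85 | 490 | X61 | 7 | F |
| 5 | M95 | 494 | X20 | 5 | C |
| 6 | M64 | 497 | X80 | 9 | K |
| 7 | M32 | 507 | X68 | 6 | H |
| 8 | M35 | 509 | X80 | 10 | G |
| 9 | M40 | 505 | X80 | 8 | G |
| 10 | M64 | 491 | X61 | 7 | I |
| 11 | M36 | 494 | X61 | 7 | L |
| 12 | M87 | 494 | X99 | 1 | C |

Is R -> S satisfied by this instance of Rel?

R=X20: rows 1, 5 → S = 5, 5 ✓
R=X68: rows 2, 7 → S = 6, 6 ✓
R=X95: row 3 → S = 3 ✓
R=X61: rows 4, 10, 11 → S = 7, 7, 7 ✓
R=X80: rows 6, 8, 9 → S takes values {9, 10, 8} — violation
R=X99: row 12 → S = 1 ✓
Two rows agree on R but differ on S, so R -> S does not hold.

No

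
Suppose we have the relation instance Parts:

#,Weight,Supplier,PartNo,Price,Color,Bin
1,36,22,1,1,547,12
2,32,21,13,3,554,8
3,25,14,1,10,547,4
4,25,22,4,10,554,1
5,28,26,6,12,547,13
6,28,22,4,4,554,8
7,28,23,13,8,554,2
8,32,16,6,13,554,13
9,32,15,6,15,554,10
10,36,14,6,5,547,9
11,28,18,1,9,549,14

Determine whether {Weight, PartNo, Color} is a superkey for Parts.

Rows 8 and 9 have the same {Weight, PartNo, Color} value (Weight=32, PartNo=6, Color=554) but are distinct tuples, so {Weight, PartNo, Color} does not determine every attribute — not a superkey.

No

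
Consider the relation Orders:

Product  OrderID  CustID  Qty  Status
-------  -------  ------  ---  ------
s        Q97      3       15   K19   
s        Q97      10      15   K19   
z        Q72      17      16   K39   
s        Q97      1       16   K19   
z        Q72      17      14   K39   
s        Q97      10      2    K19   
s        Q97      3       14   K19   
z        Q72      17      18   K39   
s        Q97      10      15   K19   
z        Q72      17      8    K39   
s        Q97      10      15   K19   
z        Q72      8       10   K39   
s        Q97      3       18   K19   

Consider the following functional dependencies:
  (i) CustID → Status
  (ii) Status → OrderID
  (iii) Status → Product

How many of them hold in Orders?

(i) CustID → Status: every LHS value maps to a single RHS value — holds.
(ii) Status → OrderID: every LHS value maps to a single RHS value — holds.
(iii) Status → Product: every LHS value maps to a single RHS value — holds.
3 of the 3 dependencies hold.

3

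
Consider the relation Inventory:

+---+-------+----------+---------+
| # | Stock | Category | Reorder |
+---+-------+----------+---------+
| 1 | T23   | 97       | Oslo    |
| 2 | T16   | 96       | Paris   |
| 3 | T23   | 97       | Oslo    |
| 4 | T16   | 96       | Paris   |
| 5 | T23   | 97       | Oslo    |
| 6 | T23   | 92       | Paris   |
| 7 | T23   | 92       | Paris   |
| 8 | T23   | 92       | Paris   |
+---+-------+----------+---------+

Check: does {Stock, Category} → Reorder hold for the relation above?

(Stock=T23, Category=97): rows 1, 3, 5 → Reorder = Oslo, Oslo, Oslo ✓
(Stock=T16, Category=96): rows 2, 4 → Reorder = Paris, Paris ✓
(Stock=T23, Category=92): rows 6, 7, 8 → Reorder = Paris, Paris, Paris ✓
Every {Stock, Category} value is associated with a single Reorder value, so {Stock, Category} → Reorder holds.

Yes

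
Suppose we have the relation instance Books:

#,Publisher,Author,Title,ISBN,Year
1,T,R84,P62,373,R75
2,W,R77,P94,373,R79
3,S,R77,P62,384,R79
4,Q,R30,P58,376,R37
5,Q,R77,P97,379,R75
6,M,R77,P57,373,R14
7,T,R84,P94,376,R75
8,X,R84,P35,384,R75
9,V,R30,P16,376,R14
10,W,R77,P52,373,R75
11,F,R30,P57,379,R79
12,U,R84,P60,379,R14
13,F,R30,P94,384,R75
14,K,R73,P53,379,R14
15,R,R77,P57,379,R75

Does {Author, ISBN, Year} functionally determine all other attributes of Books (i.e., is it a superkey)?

No

Rows 5 and 15 have the same {Author, ISBN, Year} value (Author=R77, ISBN=379, Year=R75) but are distinct tuples, so {Author, ISBN, Year} does not determine every attribute — not a superkey.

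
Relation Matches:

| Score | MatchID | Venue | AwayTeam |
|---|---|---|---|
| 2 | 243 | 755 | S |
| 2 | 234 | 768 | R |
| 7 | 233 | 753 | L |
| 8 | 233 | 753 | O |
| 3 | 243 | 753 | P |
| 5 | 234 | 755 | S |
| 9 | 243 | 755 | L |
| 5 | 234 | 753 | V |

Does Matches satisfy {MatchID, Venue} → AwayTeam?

(MatchID=243, Venue=755): 2 rows → AwayTeam takes values {S, L} — violation
(MatchID=234, Venue=768): 1 row → AwayTeam = R ✓
(MatchID=233, Venue=753): 2 rows → AwayTeam takes values {L, O} — violation
(MatchID=243, Venue=753): 1 row → AwayTeam = P ✓
(MatchID=234, Venue=755): 1 row → AwayTeam = S ✓
(MatchID=234, Venue=753): 1 row → AwayTeam = V ✓
Two rows agree on {MatchID, Venue} but differ on AwayTeam, so {MatchID, Venue} → AwayTeam does not hold.

No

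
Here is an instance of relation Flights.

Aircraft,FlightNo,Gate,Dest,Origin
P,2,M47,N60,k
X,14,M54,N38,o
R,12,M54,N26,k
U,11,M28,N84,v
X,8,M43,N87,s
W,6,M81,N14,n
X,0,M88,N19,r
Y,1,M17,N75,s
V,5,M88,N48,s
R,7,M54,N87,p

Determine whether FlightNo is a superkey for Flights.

All 10 rows have distinct FlightNo values, so FlightNo → (all attributes) holds and FlightNo is a superkey.

Yes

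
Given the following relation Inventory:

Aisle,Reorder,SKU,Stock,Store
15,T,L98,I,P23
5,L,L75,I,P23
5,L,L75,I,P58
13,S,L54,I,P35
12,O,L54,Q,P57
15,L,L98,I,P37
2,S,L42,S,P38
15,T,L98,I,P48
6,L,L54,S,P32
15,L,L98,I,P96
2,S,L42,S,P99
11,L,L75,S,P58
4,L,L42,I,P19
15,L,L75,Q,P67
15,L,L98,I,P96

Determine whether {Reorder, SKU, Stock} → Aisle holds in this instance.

(Reorder=T, SKU=L98, Stock=I): 2 rows → Aisle = 15, 15 ✓
(Reorder=L, SKU=L75, Stock=I): 2 rows → Aisle = 5, 5 ✓
(Reorder=S, SKU=L54, Stock=I): 1 row → Aisle = 13 ✓
(Reorder=O, SKU=L54, Stock=Q): 1 row → Aisle = 12 ✓
(Reorder=L, SKU=L98, Stock=I): 3 rows → Aisle = 15, 15, 15 ✓
(Reorder=S, SKU=L42, Stock=S): 2 rows → Aisle = 2, 2 ✓
(Reorder=L, SKU=L54, Stock=S): 1 row → Aisle = 6 ✓
(Reorder=L, SKU=L75, Stock=S): 1 row → Aisle = 11 ✓
(Reorder=L, SKU=L42, Stock=I): 1 row → Aisle = 4 ✓
(Reorder=L, SKU=L75, Stock=Q): 1 row → Aisle = 15 ✓
Every {Reorder, SKU, Stock} value is associated with a single Aisle value, so {Reorder, SKU, Stock} → Aisle holds.

Yes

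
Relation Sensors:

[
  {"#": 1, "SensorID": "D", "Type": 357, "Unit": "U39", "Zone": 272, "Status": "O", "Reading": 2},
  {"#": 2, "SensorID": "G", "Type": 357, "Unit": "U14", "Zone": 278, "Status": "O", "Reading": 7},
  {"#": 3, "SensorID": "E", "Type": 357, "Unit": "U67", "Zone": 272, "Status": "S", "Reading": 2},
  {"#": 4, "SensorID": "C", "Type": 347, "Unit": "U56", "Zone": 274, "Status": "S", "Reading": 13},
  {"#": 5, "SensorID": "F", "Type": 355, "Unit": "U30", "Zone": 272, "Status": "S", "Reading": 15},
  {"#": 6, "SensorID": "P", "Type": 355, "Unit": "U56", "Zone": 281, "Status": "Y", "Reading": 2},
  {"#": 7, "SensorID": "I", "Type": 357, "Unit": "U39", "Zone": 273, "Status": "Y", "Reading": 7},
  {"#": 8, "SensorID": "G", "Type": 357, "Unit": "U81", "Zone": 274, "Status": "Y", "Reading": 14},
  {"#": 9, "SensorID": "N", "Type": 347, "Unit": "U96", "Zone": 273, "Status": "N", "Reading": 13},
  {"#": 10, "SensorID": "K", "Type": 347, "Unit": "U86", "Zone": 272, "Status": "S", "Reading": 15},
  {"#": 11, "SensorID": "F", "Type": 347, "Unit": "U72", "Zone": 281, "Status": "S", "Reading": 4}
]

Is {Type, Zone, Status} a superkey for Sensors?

All 11 rows have distinct {Type, Zone, Status} values, so {Type, Zone, Status} → (all attributes) holds and {Type, Zone, Status} is a superkey.

Yes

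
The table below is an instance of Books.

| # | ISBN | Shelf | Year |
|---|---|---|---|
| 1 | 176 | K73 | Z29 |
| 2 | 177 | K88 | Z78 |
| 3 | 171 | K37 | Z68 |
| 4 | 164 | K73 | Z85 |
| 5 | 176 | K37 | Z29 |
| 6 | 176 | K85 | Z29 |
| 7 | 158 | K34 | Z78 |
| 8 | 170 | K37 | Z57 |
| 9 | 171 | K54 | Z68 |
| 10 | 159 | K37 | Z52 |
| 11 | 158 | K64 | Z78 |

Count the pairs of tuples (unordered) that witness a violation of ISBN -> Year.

ISBN=176: all 3 rows agree on Year — 0 pairs.
ISBN=171: all 2 rows agree on Year — 0 pairs.
ISBN=158: all 2 rows agree on Year — 0 pairs.

0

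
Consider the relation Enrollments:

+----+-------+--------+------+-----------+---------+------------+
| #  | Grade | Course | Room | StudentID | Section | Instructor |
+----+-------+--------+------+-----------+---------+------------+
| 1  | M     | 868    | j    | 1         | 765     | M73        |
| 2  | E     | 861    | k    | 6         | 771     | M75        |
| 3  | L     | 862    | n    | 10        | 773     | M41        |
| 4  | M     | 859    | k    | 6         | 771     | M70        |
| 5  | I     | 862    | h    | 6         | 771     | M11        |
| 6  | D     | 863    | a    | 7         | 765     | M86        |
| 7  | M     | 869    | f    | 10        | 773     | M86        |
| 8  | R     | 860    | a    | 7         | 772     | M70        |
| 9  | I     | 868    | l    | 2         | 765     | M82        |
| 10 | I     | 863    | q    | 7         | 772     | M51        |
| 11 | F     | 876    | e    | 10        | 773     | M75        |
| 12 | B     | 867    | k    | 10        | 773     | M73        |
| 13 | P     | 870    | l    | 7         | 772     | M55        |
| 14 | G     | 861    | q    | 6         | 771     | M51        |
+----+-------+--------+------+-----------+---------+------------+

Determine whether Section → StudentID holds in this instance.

Section=765: rows 1, 6, 9 → StudentID takes values {1, 7, 2} — violation
Section=771: rows 2, 4, 5, 14 → StudentID = 6, 6, 6, 6 ✓
Section=773: rows 3, 7, 11, 12 → StudentID = 10, 10, 10, 10 ✓
Section=772: rows 8, 10, 13 → StudentID = 7, 7, 7 ✓
Two rows agree on Section but differ on StudentID, so Section → StudentID does not hold.

No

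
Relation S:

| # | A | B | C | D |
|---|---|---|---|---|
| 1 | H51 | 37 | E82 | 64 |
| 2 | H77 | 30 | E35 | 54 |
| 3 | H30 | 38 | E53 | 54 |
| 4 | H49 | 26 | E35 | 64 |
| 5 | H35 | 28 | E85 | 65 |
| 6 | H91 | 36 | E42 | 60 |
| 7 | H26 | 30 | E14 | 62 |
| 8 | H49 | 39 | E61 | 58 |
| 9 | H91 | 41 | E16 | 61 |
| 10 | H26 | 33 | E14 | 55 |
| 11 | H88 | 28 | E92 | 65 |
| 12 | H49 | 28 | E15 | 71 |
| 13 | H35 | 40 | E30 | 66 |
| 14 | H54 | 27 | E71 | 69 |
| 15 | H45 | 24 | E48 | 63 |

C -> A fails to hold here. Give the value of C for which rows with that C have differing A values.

C=E82: row 1 → A = H51 ✓
C=E35: rows 2, 4 → A takes values {H77, H49} — violation
C=E53: row 3 → A = H30 ✓
C=E85: row 5 → A = H35 ✓
C=E42: row 6 → A = H91 ✓
C=E14: rows 7, 10 → A = H26, H26 ✓
C=E61: row 8 → A = H49 ✓
C=E16: row 9 → A = H91 ✓
C=E92: row 11 → A = H88 ✓
C=E15: row 12 → A = H49 ✓
C=E30: row 13 → A = H35 ✓
C=E71: row 14 → A = H54 ✓
C=E48: row 15 → A = H45 ✓
The only C value with inconsistent A is C=E35.

E35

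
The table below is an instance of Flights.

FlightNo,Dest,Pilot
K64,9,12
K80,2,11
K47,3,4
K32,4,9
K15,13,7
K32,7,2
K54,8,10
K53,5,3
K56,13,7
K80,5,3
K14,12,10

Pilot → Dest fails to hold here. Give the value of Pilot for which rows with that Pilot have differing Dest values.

Pilot=12: 1 row → Dest = 9 ✓
Pilot=11: 1 row → Dest = 2 ✓
Pilot=4: 1 row → Dest = 3 ✓
Pilot=9: 1 row → Dest = 4 ✓
Pilot=7: 2 rows → Dest = 13, 13 ✓
Pilot=2: 1 row → Dest = 7 ✓
Pilot=10: 2 rows → Dest takes values {8, 12} — violation
Pilot=3: 2 rows → Dest = 5, 5 ✓
The only Pilot value with inconsistent Dest is Pilot=10.

10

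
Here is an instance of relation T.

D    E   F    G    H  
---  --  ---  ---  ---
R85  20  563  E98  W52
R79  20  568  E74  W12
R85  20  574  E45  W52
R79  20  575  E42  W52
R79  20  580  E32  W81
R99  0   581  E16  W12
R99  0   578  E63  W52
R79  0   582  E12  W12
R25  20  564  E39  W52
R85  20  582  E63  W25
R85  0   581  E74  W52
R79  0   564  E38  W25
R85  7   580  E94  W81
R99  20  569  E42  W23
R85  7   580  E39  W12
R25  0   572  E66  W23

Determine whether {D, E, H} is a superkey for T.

No

Two distinct rows share (D=R85, E=20, H=W52), so {D, E, H} does not determine every attribute — not a superkey.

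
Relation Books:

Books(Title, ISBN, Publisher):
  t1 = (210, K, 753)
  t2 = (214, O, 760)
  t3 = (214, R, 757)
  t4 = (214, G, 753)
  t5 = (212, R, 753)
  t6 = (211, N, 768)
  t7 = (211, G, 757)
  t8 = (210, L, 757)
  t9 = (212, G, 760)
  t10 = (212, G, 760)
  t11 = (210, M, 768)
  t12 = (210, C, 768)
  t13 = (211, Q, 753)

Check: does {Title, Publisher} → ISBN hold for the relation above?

No

(Title=210, Publisher=753): row 1 → ISBN = K ✓
(Title=214, Publisher=760): row 2 → ISBN = O ✓
(Title=214, Publisher=757): row 3 → ISBN = R ✓
(Title=214, Publisher=753): row 4 → ISBN = G ✓
(Title=212, Publisher=753): row 5 → ISBN = R ✓
(Title=211, Publisher=768): row 6 → ISBN = N ✓
(Title=211, Publisher=757): row 7 → ISBN = G ✓
(Title=210, Publisher=757): row 8 → ISBN = L ✓
(Title=212, Publisher=760): rows 9, 10 → ISBN = G, G ✓
(Title=210, Publisher=768): rows 11, 12 → ISBN takes values {M, C} — violation
(Title=211, Publisher=753): row 13 → ISBN = Q ✓
Two rows agree on {Title, Publisher} but differ on ISBN, so {Title, Publisher} → ISBN does not hold.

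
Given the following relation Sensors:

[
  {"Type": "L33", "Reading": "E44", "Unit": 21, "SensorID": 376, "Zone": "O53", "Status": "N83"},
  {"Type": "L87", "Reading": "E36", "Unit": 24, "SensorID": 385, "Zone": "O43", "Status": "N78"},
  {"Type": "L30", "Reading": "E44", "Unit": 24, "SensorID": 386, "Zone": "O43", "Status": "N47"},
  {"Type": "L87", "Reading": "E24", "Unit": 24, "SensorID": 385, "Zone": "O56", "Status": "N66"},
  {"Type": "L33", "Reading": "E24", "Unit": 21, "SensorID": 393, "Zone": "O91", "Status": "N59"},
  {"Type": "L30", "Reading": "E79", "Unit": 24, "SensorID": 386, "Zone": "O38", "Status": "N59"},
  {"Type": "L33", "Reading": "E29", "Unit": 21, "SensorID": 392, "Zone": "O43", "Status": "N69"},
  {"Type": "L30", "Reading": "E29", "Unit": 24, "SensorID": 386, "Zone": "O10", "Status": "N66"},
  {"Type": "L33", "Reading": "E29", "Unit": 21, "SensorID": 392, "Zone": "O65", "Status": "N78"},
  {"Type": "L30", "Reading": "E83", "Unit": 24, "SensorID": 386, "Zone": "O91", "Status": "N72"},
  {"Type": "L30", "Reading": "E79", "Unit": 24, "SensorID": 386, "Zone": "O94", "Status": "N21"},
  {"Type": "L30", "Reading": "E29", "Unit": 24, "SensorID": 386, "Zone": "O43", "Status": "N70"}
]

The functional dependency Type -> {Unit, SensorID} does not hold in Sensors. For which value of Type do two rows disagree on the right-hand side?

L33

Type=L33: 4 rows → {Unit,SensorID} takes values {(21, 376), (21, 393), (21, 392)} — violation
Type=L87: 2 rows → {Unit,SensorID} = (24, 385), (24, 385) ✓
Type=L30: 6 rows → {Unit,SensorID} = (24, 386), (24, 386), (24, 386), (24, 386), (24, 386), (24, 386) ✓
The only Type value with inconsistent RHS is Type=L33.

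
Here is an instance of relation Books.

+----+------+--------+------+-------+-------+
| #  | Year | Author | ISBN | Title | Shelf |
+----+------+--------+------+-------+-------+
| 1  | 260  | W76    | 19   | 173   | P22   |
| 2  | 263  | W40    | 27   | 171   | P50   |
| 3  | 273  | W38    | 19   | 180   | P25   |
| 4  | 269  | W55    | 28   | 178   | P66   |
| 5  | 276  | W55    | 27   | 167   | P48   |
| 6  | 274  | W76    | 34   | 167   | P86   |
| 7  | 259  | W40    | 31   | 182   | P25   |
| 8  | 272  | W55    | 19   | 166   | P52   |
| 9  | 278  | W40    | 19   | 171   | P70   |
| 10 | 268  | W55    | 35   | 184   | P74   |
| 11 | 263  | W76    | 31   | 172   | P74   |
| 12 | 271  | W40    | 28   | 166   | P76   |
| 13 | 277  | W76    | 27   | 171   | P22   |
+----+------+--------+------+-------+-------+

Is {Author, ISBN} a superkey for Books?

All 13 rows have distinct {Author, ISBN} values, so {Author, ISBN} → (all attributes) holds and {Author, ISBN} is a superkey.

Yes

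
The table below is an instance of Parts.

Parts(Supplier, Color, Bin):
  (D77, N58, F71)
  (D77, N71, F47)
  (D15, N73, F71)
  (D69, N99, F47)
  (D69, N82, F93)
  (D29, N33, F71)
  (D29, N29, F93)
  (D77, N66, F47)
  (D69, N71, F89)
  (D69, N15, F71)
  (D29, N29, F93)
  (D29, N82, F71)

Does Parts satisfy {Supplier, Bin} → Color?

No

(Supplier=D77, Bin=F71): 1 row → Color = N58 ✓
(Supplier=D77, Bin=F47): 2 rows → Color takes values {N71, N66} — violation
(Supplier=D15, Bin=F71): 1 row → Color = N73 ✓
(Supplier=D69, Bin=F47): 1 row → Color = N99 ✓
(Supplier=D69, Bin=F93): 1 row → Color = N82 ✓
(Supplier=D29, Bin=F71): 2 rows → Color takes values {N33, N82} — violation
(Supplier=D29, Bin=F93): 2 rows → Color = N29, N29 ✓
(Supplier=D69, Bin=F89): 1 row → Color = N71 ✓
(Supplier=D69, Bin=F71): 1 row → Color = N15 ✓
Two rows agree on {Supplier, Bin} but differ on Color, so {Supplier, Bin} → Color does not hold.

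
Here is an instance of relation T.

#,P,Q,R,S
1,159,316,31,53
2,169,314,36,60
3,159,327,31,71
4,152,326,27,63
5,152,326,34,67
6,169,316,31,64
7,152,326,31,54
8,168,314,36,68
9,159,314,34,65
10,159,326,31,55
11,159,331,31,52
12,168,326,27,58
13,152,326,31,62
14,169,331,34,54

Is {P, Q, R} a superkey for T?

No

Rows 7 and 13 have the same {P, Q, R} value (P=152, Q=326, R=31) but are distinct tuples, so {P, Q, R} does not determine every attribute — not a superkey.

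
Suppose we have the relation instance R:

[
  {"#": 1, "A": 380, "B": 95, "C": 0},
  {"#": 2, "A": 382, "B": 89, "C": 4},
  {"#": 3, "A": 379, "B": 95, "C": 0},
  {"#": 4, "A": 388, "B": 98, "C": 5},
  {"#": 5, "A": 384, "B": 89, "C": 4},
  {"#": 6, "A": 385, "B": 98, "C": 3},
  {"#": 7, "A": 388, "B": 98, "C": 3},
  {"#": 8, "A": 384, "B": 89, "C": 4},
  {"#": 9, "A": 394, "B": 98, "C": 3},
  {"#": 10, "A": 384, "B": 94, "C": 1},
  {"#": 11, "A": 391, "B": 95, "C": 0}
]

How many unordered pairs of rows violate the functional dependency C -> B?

C=0: all 3 rows agree on B — 0 pairs.
C=4: all 3 rows agree on B — 0 pairs.
C=3: all 3 rows agree on B — 0 pairs.

0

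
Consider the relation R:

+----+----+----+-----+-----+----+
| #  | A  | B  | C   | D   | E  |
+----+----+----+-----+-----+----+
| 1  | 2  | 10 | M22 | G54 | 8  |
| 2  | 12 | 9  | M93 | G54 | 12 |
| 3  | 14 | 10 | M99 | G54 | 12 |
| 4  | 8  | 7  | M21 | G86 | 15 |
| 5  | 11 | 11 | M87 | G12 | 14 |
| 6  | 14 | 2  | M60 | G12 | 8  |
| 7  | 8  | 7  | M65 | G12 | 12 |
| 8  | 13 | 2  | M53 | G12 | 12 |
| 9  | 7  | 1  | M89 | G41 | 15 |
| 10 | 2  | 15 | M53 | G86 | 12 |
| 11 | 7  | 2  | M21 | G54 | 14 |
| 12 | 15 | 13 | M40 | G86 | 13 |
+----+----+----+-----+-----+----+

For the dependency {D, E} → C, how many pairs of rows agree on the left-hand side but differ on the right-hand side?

(D=G54, E=12): violating pairs (2,3) — 1 pair.
(D=G12, E=12): violating pairs (7,8) — 1 pair.

2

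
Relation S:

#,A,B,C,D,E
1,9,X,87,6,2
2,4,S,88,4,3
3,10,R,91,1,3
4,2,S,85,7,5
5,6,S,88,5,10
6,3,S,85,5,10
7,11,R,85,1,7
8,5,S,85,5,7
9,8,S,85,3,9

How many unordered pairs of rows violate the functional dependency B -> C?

9

B=S: violating pairs (2,4), (2,6), (2,8), (2,9), (4,5), (5,6), (5,8), (5,9) — 8 pairs.
B=R: violating pairs (3,7) — 1 pair.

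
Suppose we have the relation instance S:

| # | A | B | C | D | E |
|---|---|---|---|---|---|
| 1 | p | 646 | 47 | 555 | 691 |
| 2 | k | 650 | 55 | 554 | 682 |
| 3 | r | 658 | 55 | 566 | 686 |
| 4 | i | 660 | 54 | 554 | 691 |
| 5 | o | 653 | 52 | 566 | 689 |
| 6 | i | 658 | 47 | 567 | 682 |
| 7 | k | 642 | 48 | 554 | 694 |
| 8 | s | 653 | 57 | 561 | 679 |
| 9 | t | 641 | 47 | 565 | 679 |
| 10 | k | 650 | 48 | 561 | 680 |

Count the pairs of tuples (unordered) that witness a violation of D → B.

5

D=554: violating pairs (2,4), (2,7), (4,7) — 3 pairs.
D=566: violating pairs (3,5) — 1 pair.
D=561: violating pairs (8,10) — 1 pair.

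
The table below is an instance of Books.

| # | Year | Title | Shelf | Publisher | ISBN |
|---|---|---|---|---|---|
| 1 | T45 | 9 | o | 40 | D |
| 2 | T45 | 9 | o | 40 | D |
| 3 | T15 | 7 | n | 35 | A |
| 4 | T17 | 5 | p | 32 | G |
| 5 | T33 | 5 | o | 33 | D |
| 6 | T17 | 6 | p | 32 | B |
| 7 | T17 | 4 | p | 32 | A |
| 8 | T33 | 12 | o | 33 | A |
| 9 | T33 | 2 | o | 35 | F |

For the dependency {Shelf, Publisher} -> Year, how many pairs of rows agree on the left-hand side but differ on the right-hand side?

(Shelf=o, Publisher=40): all 2 rows agree on Year — 0 pairs.
(Shelf=p, Publisher=32): all 3 rows agree on Year — 0 pairs.
(Shelf=o, Publisher=33): all 2 rows agree on Year — 0 pairs.

0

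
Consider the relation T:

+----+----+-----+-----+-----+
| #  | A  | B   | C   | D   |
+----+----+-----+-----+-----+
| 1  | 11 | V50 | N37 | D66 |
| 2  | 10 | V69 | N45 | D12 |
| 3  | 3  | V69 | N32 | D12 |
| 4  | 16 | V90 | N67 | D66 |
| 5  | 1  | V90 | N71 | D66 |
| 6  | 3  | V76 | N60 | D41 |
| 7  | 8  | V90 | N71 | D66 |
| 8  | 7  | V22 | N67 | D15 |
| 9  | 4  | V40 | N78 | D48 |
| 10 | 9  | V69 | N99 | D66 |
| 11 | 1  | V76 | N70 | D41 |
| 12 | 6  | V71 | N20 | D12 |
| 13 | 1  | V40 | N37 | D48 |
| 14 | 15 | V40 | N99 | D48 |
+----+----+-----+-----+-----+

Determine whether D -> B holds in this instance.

No

D=D66: rows 1, 4, 5, 7, 10 → B takes values {V50, V90, V69} — violation
D=D12: rows 2, 3, 12 → B takes values {V69, V71} — violation
D=D41: rows 6, 11 → B = V76, V76 ✓
D=D15: row 8 → B = V22 ✓
D=D48: rows 9, 13, 14 → B = V40, V40, V40 ✓
Two rows agree on D but differ on B, so D -> B does not hold.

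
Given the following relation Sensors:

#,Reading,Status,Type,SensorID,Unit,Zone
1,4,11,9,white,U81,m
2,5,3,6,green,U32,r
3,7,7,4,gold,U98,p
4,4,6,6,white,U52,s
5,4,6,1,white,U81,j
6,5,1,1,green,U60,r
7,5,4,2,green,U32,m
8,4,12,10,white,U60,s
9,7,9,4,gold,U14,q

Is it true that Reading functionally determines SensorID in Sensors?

Yes

Reading=4: rows 1, 4, 5, 8 → SensorID = white, white, white, white ✓
Reading=5: rows 2, 6, 7 → SensorID = green, green, green ✓
Reading=7: rows 3, 9 → SensorID = gold, gold ✓
Every Reading value is associated with a single SensorID value, so Reading → SensorID holds.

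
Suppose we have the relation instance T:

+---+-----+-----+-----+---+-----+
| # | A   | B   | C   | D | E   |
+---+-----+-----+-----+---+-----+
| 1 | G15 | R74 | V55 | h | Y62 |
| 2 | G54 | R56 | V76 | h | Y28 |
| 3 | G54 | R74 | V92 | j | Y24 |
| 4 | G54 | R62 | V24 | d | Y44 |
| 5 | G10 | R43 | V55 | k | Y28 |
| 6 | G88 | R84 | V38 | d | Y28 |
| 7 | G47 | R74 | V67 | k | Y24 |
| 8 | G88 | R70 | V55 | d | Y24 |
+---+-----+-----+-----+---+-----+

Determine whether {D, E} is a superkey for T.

Yes

All 8 rows have distinct {D, E} values, so {D, E} → (all attributes) holds and {D, E} is a superkey.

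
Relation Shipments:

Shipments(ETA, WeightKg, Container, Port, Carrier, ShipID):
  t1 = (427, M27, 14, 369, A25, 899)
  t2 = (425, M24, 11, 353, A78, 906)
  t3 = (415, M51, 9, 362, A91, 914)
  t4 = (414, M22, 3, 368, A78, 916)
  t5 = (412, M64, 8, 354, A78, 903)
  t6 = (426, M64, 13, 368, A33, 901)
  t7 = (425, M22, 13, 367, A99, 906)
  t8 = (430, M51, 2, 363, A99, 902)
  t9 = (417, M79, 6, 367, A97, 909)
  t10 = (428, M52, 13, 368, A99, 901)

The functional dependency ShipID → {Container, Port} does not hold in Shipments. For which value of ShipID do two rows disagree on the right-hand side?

ShipID=899: row 1 → {Container,Port} = (14, 369) ✓
ShipID=906: rows 2, 7 → {Container,Port} takes values {(11, 353), (13, 367)} — violation
ShipID=914: row 3 → {Container,Port} = (9, 362) ✓
ShipID=916: row 4 → {Container,Port} = (3, 368) ✓
ShipID=903: row 5 → {Container,Port} = (8, 354) ✓
ShipID=901: rows 6, 10 → {Container,Port} = (13, 368), (13, 368) ✓
ShipID=902: row 8 → {Container,Port} = (2, 363) ✓
ShipID=909: row 9 → {Container,Port} = (6, 367) ✓
The only ShipID value with inconsistent RHS is ShipID=906.

906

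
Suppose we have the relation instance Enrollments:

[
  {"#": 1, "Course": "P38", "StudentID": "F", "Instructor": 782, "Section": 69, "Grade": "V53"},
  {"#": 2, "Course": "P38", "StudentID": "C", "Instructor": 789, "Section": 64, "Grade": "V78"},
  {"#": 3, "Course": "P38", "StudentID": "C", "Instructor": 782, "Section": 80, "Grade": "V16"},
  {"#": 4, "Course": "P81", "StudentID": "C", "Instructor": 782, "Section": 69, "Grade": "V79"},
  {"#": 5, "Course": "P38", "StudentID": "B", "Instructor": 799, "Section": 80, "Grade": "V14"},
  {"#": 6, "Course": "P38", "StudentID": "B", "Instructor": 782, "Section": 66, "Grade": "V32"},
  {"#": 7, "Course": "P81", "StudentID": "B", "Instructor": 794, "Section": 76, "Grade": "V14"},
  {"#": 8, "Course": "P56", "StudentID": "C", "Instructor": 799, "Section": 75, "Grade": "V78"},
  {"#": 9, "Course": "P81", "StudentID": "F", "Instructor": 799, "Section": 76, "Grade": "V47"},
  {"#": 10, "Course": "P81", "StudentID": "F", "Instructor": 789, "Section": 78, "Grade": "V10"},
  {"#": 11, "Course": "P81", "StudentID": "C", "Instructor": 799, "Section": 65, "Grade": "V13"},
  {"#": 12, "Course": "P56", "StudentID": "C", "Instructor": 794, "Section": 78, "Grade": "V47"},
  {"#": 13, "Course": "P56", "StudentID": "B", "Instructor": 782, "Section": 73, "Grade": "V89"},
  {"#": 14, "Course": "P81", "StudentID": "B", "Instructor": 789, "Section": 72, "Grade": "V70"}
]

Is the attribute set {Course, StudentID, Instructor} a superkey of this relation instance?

Yes

All 14 rows have distinct {Course, StudentID, Instructor} values, so {Course, StudentID, Instructor} → (all attributes) holds and {Course, StudentID, Instructor} is a superkey.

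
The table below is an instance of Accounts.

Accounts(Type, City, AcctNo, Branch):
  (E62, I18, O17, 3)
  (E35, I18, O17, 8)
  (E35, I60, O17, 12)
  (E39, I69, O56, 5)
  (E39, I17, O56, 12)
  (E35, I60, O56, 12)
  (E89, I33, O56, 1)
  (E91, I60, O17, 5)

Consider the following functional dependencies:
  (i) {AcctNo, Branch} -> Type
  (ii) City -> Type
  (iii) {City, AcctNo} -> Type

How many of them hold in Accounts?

0

(i) {AcctNo, Branch} -> Type: (AcctNo=O56, Branch=12): 2 rows → Type takes values {E39, E35} — violation — fails.
(ii) City -> Type: City=I18: 2 rows → Type takes values {E62, E35} — violation; City=I60: 3 rows → Type takes values {E35, E91} — violation — fails.
(iii) {City, AcctNo} -> Type: (City=I18, AcctNo=O17): 2 rows → Type takes values {E62, E35} — violation; (City=I60, AcctNo=O17): 2 rows → Type takes values {E35, E91} — violation — fails.
None of the 3 dependencies hold.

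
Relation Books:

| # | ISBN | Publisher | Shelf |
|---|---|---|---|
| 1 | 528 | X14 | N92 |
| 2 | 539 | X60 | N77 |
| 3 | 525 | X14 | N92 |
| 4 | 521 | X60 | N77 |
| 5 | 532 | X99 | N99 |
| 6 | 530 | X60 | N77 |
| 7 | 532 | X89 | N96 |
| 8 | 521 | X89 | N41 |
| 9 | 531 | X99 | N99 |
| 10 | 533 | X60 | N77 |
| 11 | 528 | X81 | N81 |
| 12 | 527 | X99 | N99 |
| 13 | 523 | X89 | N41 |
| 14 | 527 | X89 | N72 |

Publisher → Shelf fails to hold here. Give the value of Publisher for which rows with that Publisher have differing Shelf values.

Publisher=X14: rows 1, 3 → Shelf = N92, N92 ✓
Publisher=X60: rows 2, 4, 6, 10 → Shelf = N77, N77, N77, N77 ✓
Publisher=X99: rows 5, 9, 12 → Shelf = N99, N99, N99 ✓
Publisher=X89: rows 7, 8, 13, 14 → Shelf takes values {N96, N41, N72} — violation
Publisher=X81: row 11 → Shelf = N81 ✓
The only Publisher value with inconsistent Shelf is Publisher=X89.

X89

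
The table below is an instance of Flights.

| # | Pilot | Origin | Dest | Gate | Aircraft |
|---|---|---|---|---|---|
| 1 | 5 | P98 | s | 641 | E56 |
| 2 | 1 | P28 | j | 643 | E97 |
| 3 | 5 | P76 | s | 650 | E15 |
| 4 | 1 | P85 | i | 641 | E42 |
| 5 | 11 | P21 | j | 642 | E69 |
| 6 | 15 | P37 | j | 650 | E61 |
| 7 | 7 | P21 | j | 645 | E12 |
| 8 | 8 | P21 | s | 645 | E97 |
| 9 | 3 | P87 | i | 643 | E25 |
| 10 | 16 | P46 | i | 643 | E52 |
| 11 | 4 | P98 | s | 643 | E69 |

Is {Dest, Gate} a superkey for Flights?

Rows 9 and 10 have the same {Dest, Gate} value (Dest=i, Gate=643) but are distinct tuples, so {Dest, Gate} does not determine every attribute — not a superkey.

No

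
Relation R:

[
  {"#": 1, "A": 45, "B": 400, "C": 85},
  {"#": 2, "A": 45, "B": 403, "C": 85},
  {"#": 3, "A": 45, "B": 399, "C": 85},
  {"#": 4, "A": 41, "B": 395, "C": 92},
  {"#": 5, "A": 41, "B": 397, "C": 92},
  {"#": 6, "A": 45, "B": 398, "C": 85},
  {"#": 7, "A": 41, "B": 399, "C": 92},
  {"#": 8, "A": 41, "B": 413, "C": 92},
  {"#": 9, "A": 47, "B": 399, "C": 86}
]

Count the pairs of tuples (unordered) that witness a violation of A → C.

A=45: all 4 rows agree on C — 0 pairs.
A=41: all 4 rows agree on C — 0 pairs.

0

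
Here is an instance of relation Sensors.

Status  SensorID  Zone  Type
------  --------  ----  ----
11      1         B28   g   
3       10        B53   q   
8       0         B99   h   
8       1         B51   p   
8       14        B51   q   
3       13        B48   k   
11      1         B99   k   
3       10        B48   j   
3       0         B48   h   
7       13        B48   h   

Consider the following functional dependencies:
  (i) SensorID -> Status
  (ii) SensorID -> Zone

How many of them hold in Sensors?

0

(i) SensorID -> Status: SensorID=1: 3 rows → Status takes values {11, 8} — violation; SensorID=0: 2 rows → Status takes values {8, 3} — violation; SensorID=13: 2 rows → Status takes values {3, 7} — violation — fails.
(ii) SensorID -> Zone: SensorID=1: 3 rows → Zone takes values {B28, B51, B99} — violation; SensorID=10: 2 rows → Zone takes values {B53, B48} — violation; SensorID=0: 2 rows → Zone takes values {B99, B48} — violation — fails.
None of the 2 dependencies hold.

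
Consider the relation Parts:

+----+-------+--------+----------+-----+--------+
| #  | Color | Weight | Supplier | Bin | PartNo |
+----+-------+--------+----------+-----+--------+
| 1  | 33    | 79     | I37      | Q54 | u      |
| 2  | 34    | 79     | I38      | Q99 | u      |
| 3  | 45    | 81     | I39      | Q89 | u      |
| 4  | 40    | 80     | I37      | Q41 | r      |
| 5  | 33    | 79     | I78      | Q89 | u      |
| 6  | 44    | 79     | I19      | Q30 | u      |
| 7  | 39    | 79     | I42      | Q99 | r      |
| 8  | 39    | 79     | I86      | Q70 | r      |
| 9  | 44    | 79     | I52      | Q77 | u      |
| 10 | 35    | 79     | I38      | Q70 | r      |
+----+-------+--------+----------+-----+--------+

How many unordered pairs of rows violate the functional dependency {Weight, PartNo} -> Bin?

12

(Weight=79, PartNo=u): violating pairs (1,2), (1,5), (1,6), (1,9), (2,5), (2,6), (2,9), (5,6), (5,9), (6,9) — 10 pairs.
(Weight=79, PartNo=r): violating pairs (7,8), (7,10) — 2 pairs.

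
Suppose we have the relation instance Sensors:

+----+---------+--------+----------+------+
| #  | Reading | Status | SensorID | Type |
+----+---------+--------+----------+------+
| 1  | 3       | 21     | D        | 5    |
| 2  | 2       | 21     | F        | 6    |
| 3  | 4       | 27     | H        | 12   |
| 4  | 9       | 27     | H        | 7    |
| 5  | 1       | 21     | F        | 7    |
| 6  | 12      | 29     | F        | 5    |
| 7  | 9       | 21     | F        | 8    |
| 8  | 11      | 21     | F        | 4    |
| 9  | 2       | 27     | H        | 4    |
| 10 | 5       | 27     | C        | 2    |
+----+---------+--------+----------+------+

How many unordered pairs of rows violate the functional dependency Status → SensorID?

7

Status=21: violating pairs (1,2), (1,5), (1,7), (1,8) — 4 pairs.
Status=27: violating pairs (3,10), (4,10), (9,10) — 3 pairs.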